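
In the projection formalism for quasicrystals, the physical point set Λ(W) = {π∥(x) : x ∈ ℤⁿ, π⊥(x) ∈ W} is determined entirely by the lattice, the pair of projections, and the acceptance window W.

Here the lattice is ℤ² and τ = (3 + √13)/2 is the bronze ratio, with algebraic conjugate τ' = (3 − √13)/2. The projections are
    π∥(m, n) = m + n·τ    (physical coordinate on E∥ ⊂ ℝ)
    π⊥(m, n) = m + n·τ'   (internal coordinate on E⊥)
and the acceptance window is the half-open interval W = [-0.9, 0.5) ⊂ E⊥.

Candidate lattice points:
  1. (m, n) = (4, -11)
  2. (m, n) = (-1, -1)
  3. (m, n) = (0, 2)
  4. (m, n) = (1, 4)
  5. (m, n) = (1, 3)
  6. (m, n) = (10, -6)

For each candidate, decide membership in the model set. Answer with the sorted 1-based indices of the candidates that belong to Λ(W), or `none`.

2, 3, 4, 5

Compute τ' = (3−√13)/2 = -0.30278, so π⊥(m,n) = m -0.30278·n.
#1 (4,-11): internal coord 4 + (-11)·τ' = +7.33053; +7.33053 ∉ [-0.9, 0.5) → out
#2 (-1,-1): internal coord -1 + (-1)·τ' = -0.69722; -0.69722 ∈ [-0.9, 0.5) → IN Λ
#3 (0,2): internal coord 0 + (2)·τ' = -0.60555; -0.60555 ∈ [-0.9, 0.5) → IN Λ
#4 (1,4): internal coord 1 + (4)·τ' = -0.21110; -0.21110 ∈ [-0.9, 0.5) → IN Λ
#5 (1,3): internal coord 1 + (3)·τ' = +0.09167; +0.09167 ∈ [-0.9, 0.5) → IN Λ
#6 (10,-6): internal coord 10 + (-6)·τ' = +11.81665; +11.81665 ∉ [-0.9, 0.5) → out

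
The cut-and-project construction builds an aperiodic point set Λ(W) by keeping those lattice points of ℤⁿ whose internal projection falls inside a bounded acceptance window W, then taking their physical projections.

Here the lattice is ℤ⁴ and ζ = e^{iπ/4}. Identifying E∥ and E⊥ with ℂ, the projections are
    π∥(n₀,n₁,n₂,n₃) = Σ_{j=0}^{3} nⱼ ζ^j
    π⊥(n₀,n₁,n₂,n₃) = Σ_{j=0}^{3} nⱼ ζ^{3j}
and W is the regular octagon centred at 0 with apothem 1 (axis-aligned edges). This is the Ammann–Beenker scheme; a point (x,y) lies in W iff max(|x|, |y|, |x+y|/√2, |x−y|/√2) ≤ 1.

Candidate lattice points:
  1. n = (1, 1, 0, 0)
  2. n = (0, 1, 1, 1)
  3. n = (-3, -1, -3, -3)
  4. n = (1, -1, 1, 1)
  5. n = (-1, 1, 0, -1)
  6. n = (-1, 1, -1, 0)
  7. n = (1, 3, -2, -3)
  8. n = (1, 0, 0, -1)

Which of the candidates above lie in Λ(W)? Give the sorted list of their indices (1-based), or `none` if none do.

1, 2, 8

With ζ = e^{iπ/4} the internal vectors are ζ^0,ζ^3,ζ^6,ζ^9.
#1 (1, 1, 0, 0): internal (0.29289, 0.70711); octagon support 0.70711 vs apothem 1 → ∈ W
#2 (0, 1, 1, 1): internal (0.00000, 0.41421); octagon support 0.41421 vs apothem 1 → ∈ W
#3 (-3, -1, -3, -3): internal (-4.41421, 0.17157); octagon support 4.41421 vs apothem 1 → ∉ W
#4 (1, -1, 1, 1): internal (2.41421, -1.00000); octagon support 2.41421 vs apothem 1 → ∉ W
#5 (-1, 1, 0, -1): internal (-2.41421, 0.00000); octagon support 2.41421 vs apothem 1 → ∉ W
#6 (-1, 1, -1, 0): internal (-1.70711, 1.70711); octagon support 2.41421 vs apothem 1 → ∉ W
#7 (1, 3, -2, -3): internal (-3.24264, 2.00000); octagon support 3.70711 vs apothem 1 → ∉ W
#8 (1, 0, 0, -1): internal (0.29289, -0.70711); octagon support 0.70711 vs apothem 1 → ∈ W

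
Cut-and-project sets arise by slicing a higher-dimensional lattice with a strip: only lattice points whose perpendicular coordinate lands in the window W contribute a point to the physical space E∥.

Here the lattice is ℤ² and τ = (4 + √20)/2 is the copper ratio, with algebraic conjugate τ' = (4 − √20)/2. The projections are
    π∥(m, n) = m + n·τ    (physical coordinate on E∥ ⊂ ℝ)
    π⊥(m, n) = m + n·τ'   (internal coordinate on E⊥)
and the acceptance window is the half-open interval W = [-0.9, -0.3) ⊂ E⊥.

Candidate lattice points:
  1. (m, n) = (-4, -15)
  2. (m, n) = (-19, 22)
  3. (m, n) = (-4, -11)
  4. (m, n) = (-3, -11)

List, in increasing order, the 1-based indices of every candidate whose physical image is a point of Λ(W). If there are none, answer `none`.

τ' = (4−√20)/2 ≈ -0.2361.
#1 (-4,-15): internal coord -4 + (-15)·τ' = -0.4590; -0.4590 ∈ [-0.9, -0.3) → IN Λ
#2 (-19,22): internal coord -19 + (22)·τ' = -24.1935; -24.1935 ∉ [-0.9, -0.3) → out
#3 (-4,-11): internal coord -4 + (-11)·τ' = -1.4033; -1.4033 ∉ [-0.9, -0.3) → out
#4 (-3,-11): internal coord -3 + (-11)·τ' = -0.4033; -0.4033 ∈ [-0.9, -0.3) → IN Λ

1, 4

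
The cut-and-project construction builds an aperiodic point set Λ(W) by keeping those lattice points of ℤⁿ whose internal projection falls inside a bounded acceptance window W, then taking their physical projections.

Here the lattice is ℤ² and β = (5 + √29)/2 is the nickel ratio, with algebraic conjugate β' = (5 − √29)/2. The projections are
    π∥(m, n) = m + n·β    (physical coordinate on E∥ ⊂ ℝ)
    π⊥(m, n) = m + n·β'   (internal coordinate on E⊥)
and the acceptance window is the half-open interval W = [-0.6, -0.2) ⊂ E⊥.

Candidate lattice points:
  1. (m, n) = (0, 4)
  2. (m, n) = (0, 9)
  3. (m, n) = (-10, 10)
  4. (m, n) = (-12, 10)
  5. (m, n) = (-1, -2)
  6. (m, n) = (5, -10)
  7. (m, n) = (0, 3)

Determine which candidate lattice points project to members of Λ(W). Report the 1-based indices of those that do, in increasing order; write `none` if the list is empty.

β' = (5−√29)/2 ≈ -0.1926.
candidate 1: (m,n)=(0,4) → π∥ = 0+4·β ≈ 20.7703, π⊥ = 0+4·β' ≈ -0.7703 ∉ [-0.6, -0.2) ⇒ out
candidate 2: (m,n)=(0,9) → π∥ = 0+9·β ≈ 46.7332, π⊥ = 0+9·β' ≈ -1.7332 ∉ [-0.6, -0.2) ⇒ out
candidate 3: (m,n)=(-10,10) → π∥ = -10+10·β ≈ 41.9258, π⊥ = -10+10·β' ≈ -11.9258 ∉ [-0.6, -0.2) ⇒ out
candidate 4: (m,n)=(-12,10) → π∥ = -12+10·β ≈ 39.9258, π⊥ = -12+10·β' ≈ -13.9258 ∉ [-0.6, -0.2) ⇒ out
candidate 5: (m,n)=(-1,-2) → π∥ = -1-2·β ≈ -11.3852, π⊥ = -1-2·β' ≈ -0.6148 ∉ [-0.6, -0.2) ⇒ out
candidate 6: (m,n)=(5,-10) → π∥ = 5-10·β ≈ -46.9258, π⊥ = 5-10·β' ≈ 6.9258 ∉ [-0.6, -0.2) ⇒ out
candidate 7: (m,n)=(0,3) → π∥ = 0+3·β ≈ 15.5777, π⊥ = 0+3·β' ≈ -0.5777 ∈ [-0.6, -0.2) ⇒ IN Λ

7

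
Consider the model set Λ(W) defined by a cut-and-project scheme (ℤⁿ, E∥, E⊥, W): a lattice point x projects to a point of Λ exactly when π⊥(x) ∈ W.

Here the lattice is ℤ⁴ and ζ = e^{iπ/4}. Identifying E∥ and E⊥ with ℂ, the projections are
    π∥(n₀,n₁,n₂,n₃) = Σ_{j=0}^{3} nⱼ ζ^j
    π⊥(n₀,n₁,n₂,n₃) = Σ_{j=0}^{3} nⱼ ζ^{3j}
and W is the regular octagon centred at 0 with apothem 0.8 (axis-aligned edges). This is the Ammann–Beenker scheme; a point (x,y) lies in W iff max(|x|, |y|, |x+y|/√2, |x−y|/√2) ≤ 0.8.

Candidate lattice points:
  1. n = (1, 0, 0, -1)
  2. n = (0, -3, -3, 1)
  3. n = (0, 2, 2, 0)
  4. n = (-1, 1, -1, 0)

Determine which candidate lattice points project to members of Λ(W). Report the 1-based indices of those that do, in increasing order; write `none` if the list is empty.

With ζ = e^{iπ/4} the internal vectors are ζ^0,ζ^3,ζ^6,ζ^9.
candidate 1: n = (1, 0, 0, -1) → π⊥ ≈ (+0.292893, -0.707107); max(|x|,|y|,|x±y|/√2) = 0.707107 ≤ 0.8 ⇒ ∈ W
candidate 2: n = (0, -3, -3, 1) → π⊥ ≈ (+2.828427, +1.585786); max(|x|,|y|,|x±y|/√2) = 3.121320 > 0.8 ⇒ ∉ W
candidate 3: n = (0, 2, 2, 0) → π⊥ ≈ (-1.414214, -0.585786); max(|x|,|y|,|x±y|/√2) = 1.414214 > 0.8 ⇒ ∉ W
candidate 4: n = (-1, 1, -1, 0) → π⊥ ≈ (-1.707107, +1.707107); max(|x|,|y|,|x±y|/√2) = 2.414214 > 0.8 ⇒ ∉ W

1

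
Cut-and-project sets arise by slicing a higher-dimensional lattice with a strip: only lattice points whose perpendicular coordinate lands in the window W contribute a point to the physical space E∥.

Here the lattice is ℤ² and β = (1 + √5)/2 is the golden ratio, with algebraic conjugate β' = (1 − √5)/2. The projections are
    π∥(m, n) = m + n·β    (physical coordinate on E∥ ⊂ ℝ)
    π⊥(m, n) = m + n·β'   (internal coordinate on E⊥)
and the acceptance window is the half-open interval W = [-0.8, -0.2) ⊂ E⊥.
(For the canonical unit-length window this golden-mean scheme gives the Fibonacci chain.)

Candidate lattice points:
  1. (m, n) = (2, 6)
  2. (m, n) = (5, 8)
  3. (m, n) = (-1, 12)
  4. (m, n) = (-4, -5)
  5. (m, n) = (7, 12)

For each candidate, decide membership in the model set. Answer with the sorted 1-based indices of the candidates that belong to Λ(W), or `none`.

5

Numerically β ≈ 1.61803 and β' = −1/β ≈ -0.61803.
#1 (2,6): internal coord 2 + (6)·β' = -1.70820; -1.70820 ∉ [-0.8, -0.2) → out
#2 (5,8): internal coord 5 + (8)·β' = +0.05573; +0.05573 ∉ [-0.8, -0.2) → out
#3 (-1,12): internal coord -1 + (12)·β' = -8.41641; -8.41641 ∉ [-0.8, -0.2) → out
#4 (-4,-5): internal coord -4 + (-5)·β' = -0.90983; -0.90983 ∉ [-0.8, -0.2) → out
#5 (7,12): internal coord 7 + (12)·β' = -0.41641; -0.41641 ∈ [-0.8, -0.2) → IN Λ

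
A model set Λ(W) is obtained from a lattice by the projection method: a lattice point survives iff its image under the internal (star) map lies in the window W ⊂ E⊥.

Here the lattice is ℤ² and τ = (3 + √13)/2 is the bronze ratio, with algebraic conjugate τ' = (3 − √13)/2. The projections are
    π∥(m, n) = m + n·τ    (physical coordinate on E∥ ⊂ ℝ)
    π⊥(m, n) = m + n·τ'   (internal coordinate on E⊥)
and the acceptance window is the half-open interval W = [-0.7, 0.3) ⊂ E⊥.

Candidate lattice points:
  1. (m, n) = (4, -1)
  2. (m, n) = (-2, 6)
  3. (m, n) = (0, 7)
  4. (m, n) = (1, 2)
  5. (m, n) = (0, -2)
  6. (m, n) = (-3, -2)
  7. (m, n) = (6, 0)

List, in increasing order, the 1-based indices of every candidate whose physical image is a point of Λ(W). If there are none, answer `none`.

Compute τ' = (3−√13)/2 = -0.30278, so π⊥(m,n) = m -0.30278·n.
[1] lift (4,-1): star map gives 4.30278; window check -0.7 ≤ 4.30278 < 0.3 is false → out
[2] lift (-2,6): star map gives -3.81665; window check -0.7 ≤ -3.81665 < 0.3 is false → out
[3] lift (0,7): star map gives -2.11943; window check -0.7 ≤ -2.11943 < 0.3 is false → out
[4] lift (1,2): star map gives 0.39445; window check -0.7 ≤ 0.39445 < 0.3 is false → out
[5] lift (0,-2): star map gives 0.60555; window check -0.7 ≤ 0.60555 < 0.3 is false → out
[6] lift (-3,-2): star map gives -2.39445; window check -0.7 ≤ -2.39445 < 0.3 is false → out
[7] lift (6,0): star map gives 6.00000; window check -0.7 ≤ 6.00000 < 0.3 is false → out

none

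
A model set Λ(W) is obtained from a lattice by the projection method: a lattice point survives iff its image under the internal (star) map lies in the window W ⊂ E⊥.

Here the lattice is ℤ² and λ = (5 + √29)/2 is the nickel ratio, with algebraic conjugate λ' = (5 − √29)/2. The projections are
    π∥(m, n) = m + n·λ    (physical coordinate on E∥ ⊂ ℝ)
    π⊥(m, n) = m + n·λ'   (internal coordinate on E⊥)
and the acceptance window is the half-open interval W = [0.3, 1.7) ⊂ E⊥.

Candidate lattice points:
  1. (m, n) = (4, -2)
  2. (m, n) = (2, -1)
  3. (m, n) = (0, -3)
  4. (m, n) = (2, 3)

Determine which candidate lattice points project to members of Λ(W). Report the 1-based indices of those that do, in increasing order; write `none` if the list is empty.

Compute λ' = (5−√29)/2 = -0.19258, so π⊥(m,n) = m -0.19258·n.
#1 (4,-2): internal coord 4 + (-2)·λ' = +4.38516; +4.38516 ∉ [0.3, 1.7) → out
#2 (2,-1): internal coord 2 + (-1)·λ' = +2.19258; +2.19258 ∉ [0.3, 1.7) → out
#3 (0,-3): internal coord 0 + (-3)·λ' = +0.57775; +0.57775 ∈ [0.3, 1.7) → IN Λ
#4 (2,3): internal coord 2 + (3)·λ' = +1.42225; +1.42225 ∈ [0.3, 1.7) → IN Λ

3, 4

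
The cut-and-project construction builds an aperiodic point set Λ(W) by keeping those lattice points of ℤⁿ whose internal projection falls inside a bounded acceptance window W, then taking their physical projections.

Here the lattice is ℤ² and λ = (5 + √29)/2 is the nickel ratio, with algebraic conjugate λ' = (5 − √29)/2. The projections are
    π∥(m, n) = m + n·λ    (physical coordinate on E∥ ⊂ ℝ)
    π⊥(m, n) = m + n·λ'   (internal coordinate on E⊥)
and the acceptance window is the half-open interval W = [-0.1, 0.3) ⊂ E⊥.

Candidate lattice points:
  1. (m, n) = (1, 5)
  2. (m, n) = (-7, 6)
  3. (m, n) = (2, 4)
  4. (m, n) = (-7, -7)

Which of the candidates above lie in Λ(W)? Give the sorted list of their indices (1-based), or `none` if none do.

1

λ' = (5−√29)/2 ≈ -0.19258.
#1 (1,5): internal coord 1 + (5)·λ' = +0.03709; +0.03709 ∈ [-0.1, 0.3) → IN Λ
#2 (-7,6): internal coord -7 + (6)·λ' = -8.15549; -8.15549 ∉ [-0.1, 0.3) → out
#3 (2,4): internal coord 2 + (4)·λ' = +1.22967; +1.22967 ∉ [-0.1, 0.3) → out
#4 (-7,-7): internal coord -7 + (-7)·λ' = -5.65192; -5.65192 ∉ [-0.1, 0.3) → out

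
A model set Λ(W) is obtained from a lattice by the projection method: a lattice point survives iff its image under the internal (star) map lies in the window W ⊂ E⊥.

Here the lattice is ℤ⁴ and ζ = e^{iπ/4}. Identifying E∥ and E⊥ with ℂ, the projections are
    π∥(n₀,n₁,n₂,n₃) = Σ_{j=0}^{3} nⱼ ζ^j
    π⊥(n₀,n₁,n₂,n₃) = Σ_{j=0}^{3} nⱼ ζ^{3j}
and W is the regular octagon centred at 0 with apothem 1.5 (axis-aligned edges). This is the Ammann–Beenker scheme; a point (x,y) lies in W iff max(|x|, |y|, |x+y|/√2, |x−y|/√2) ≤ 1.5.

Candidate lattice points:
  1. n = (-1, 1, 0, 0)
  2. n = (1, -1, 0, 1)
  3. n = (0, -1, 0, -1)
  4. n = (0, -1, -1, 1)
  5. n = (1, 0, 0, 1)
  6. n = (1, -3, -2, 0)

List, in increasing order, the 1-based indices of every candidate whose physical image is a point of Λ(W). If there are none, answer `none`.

Internal map: ζ^{3j} for j=0..3 gives (1,0), (−√2/2,√2/2), (0,−1), (√2/2,√2/2).
candidate 1: n = (-1, 1, 0, 0) → π⊥ ≈ (-1.7071, +0.7071); max(|x|,|y|,|x±y|/√2) = 1.7071 > 1.5 ⇒ ∉ W
candidate 2: n = (1, -1, 0, 1) → π⊥ ≈ (+2.4142, +0.0000); max(|x|,|y|,|x±y|/√2) = 2.4142 > 1.5 ⇒ ∉ W
candidate 3: n = (0, -1, 0, -1) → π⊥ ≈ (+0.0000, -1.4142); max(|x|,|y|,|x±y|/√2) = 1.4142 ≤ 1.5 ⇒ ∈ W
candidate 4: n = (0, -1, -1, 1) → π⊥ ≈ (+1.4142, +1.0000); max(|x|,|y|,|x±y|/√2) = 1.7071 > 1.5 ⇒ ∉ W
candidate 5: n = (1, 0, 0, 1) → π⊥ ≈ (+1.7071, +0.7071); max(|x|,|y|,|x±y|/√2) = 1.7071 > 1.5 ⇒ ∉ W
candidate 6: n = (1, -3, -2, 0) → π⊥ ≈ (+3.1213, -0.1213); max(|x|,|y|,|x±y|/√2) = 3.1213 > 1.5 ⇒ ∉ W

3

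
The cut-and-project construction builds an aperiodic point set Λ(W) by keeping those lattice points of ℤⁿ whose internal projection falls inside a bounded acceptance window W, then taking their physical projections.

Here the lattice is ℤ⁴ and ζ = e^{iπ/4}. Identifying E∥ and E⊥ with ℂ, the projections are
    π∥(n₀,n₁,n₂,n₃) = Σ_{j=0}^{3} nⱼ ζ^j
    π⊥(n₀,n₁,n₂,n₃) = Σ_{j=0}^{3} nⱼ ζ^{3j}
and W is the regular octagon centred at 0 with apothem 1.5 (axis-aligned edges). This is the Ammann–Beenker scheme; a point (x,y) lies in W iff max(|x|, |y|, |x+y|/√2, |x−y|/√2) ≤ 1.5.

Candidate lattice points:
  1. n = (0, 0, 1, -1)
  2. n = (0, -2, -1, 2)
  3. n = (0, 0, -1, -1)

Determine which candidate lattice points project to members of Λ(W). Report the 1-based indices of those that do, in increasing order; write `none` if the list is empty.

3

Internal map: ζ^{3j} for j=0..3 gives (1,0), (−√2/2,√2/2), (0,−1), (√2/2,√2/2).
candidate 1: n = (0, 0, 1, -1) → π⊥ ≈ (-0.7071, -1.7071); max(|x|,|y|,|x±y|/√2) = 1.7071 > 1.5 ⇒ ∉ W
candidate 2: n = (0, -2, -1, 2) → π⊥ ≈ (+2.8284, +1.0000); max(|x|,|y|,|x±y|/√2) = 2.8284 > 1.5 ⇒ ∉ W
candidate 3: n = (0, 0, -1, -1) → π⊥ ≈ (-0.7071, +0.2929); max(|x|,|y|,|x±y|/√2) = 0.7071 ≤ 1.5 ⇒ ∈ W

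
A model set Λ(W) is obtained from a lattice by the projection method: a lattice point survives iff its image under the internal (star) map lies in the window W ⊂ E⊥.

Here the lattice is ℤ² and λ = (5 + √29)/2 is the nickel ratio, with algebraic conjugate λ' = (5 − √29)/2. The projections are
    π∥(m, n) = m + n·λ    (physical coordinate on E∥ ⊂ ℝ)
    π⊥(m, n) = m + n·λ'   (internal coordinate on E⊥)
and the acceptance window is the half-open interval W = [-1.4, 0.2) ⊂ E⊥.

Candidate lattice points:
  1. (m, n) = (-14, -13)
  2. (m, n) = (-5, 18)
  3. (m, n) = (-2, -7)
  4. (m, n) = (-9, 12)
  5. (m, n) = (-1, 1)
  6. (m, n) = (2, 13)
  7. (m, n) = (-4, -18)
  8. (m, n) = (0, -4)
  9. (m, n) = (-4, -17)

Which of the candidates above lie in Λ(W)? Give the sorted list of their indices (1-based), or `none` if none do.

λ' = (5−√29)/2 ≈ -0.19258.
candidate 1: (m,n)=(-14,-13) → π∥ = -14-13·λ ≈ -81.50357, π⊥ = -14-13·λ' ≈ -11.49643 ∉ [-1.4, 0.2) ⇒ out
candidate 2: (m,n)=(-5,18) → π∥ = -5+18·λ ≈ 88.46648, π⊥ = -5+18·λ' ≈ -8.46648 ∉ [-1.4, 0.2) ⇒ out
candidate 3: (m,n)=(-2,-7) → π∥ = -2-7·λ ≈ -38.34808, π⊥ = -2-7·λ' ≈ -0.65192 ∈ [-1.4, 0.2) ⇒ IN Λ
candidate 4: (m,n)=(-9,12) → π∥ = -9+12·λ ≈ 53.31099, π⊥ = -9+12·λ' ≈ -11.31099 ∉ [-1.4, 0.2) ⇒ out
candidate 5: (m,n)=(-1,1) → π∥ = -1+1·λ ≈ 4.19258, π⊥ = -1+1·λ' ≈ -1.19258 ∈ [-1.4, 0.2) ⇒ IN Λ
candidate 6: (m,n)=(2,13) → π∥ = 2+13·λ ≈ 69.50357, π⊥ = 2+13·λ' ≈ -0.50357 ∈ [-1.4, 0.2) ⇒ IN Λ
candidate 7: (m,n)=(-4,-18) → π∥ = -4-18·λ ≈ -97.46648, π⊥ = -4-18·λ' ≈ -0.53352 ∈ [-1.4, 0.2) ⇒ IN Λ
candidate 8: (m,n)=(0,-4) → π∥ = 0-4·λ ≈ -20.77033, π⊥ = 0-4·λ' ≈ 0.77033 ∉ [-1.4, 0.2) ⇒ out
candidate 9: (m,n)=(-4,-17) → π∥ = -4-17·λ ≈ -92.27390, π⊥ = -4-17·λ' ≈ -0.72610 ∈ [-1.4, 0.2) ⇒ IN Λ

3, 5, 6, 7, 9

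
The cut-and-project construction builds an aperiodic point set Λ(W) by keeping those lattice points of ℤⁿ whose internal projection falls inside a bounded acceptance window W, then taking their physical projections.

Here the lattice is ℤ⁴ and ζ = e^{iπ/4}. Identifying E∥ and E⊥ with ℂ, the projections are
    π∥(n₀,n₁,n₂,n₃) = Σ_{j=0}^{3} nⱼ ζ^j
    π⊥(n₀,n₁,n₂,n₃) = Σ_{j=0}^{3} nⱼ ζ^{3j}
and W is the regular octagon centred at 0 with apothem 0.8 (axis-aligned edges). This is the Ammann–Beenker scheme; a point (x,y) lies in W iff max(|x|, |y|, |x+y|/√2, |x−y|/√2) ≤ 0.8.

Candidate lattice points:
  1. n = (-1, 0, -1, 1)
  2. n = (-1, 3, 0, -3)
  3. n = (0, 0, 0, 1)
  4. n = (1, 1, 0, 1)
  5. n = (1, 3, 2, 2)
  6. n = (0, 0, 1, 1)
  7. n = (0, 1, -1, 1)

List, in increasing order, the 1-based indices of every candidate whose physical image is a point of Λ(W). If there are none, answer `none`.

6

Internal map: ζ^{3j} for j=0..3 gives (1,0), (−√2/2,√2/2), (0,−1), (√2/2,√2/2).
#1 (-1, 0, -1, 1): internal (-0.2929, 1.7071); octagon support 1.7071 vs apothem 0.8 → ∉ W
#2 (-1, 3, 0, -3): internal (-5.2426, 0.0000); octagon support 5.2426 vs apothem 0.8 → ∉ W
#3 (0, 0, 0, 1): internal (0.7071, 0.7071); octagon support 1.0000 vs apothem 0.8 → ∉ W
#4 (1, 1, 0, 1): internal (1.0000, 1.4142); octagon support 1.7071 vs apothem 0.8 → ∉ W
#5 (1, 3, 2, 2): internal (0.2929, 1.5355); octagon support 1.5355 vs apothem 0.8 → ∉ W
#6 (0, 0, 1, 1): internal (0.7071, -0.2929); octagon support 0.7071 vs apothem 0.8 → ∈ W
#7 (0, 1, -1, 1): internal (0.0000, 2.4142); octagon support 2.4142 vs apothem 0.8 → ∉ W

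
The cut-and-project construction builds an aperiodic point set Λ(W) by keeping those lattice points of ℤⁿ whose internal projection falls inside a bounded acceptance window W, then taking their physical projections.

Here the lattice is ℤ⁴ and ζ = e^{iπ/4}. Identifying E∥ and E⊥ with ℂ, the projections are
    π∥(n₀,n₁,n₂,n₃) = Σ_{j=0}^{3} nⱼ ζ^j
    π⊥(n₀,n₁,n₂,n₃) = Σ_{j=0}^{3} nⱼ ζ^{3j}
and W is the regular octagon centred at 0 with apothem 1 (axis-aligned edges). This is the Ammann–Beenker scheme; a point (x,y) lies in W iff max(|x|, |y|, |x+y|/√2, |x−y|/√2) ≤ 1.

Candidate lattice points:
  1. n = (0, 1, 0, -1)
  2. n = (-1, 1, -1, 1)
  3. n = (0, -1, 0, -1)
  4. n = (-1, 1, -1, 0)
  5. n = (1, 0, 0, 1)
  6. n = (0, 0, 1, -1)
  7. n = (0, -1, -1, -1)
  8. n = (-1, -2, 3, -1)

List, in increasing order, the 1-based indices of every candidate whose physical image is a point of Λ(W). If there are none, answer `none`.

7

Internal map: ζ^{3j} for j=0..3 gives (1,0), (−√2/2,√2/2), (0,−1), (√2/2,√2/2).
#1 (0, 1, 0, -1): internal (-1.414214, 0.000000); octagon support 1.414214 vs apothem 1 → ∉ W
#2 (-1, 1, -1, 1): internal (-1.000000, 2.414214); octagon support 2.414214 vs apothem 1 → ∉ W
#3 (0, -1, 0, -1): internal (0.000000, -1.414214); octagon support 1.414214 vs apothem 1 → ∉ W
#4 (-1, 1, -1, 0): internal (-1.707107, 1.707107); octagon support 2.414214 vs apothem 1 → ∉ W
#5 (1, 0, 0, 1): internal (1.707107, 0.707107); octagon support 1.707107 vs apothem 1 → ∉ W
#6 (0, 0, 1, -1): internal (-0.707107, -1.707107); octagon support 1.707107 vs apothem 1 → ∉ W
#7 (0, -1, -1, -1): internal (0.000000, -0.414214); octagon support 0.414214 vs apothem 1 → ∈ W
#8 (-1, -2, 3, -1): internal (-0.292893, -5.121320); octagon support 5.121320 vs apothem 1 → ∉ W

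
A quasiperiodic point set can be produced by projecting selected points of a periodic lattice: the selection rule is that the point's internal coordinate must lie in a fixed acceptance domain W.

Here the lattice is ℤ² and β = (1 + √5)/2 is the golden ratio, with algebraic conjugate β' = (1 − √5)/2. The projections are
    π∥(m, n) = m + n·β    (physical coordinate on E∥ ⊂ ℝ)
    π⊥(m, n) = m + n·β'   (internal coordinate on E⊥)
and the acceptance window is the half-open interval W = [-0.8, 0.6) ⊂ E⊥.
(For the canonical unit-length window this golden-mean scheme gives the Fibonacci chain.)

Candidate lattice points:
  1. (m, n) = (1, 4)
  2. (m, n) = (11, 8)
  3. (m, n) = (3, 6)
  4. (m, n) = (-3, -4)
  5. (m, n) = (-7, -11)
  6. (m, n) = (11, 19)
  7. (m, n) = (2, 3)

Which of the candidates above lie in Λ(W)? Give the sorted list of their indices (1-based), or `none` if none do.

Compute β' = (1−√5)/2 = -0.61803, so π⊥(m,n) = m -0.61803·n.
candidate 1: (m,n)=(1,4) → π∥ = 1+4·β ≈ 7.47214, π⊥ = 1+4·β' ≈ -1.47214 ∉ [-0.8, 0.6) ⇒ out
candidate 2: (m,n)=(11,8) → π∥ = 11+8·β ≈ 23.94427, π⊥ = 11+8·β' ≈ 6.05573 ∉ [-0.8, 0.6) ⇒ out
candidate 3: (m,n)=(3,6) → π∥ = 3+6·β ≈ 12.70820, π⊥ = 3+6·β' ≈ -0.70820 ∈ [-0.8, 0.6) ⇒ IN Λ
candidate 4: (m,n)=(-3,-4) → π∥ = -3-4·β ≈ -9.47214, π⊥ = -3-4·β' ≈ -0.52786 ∈ [-0.8, 0.6) ⇒ IN Λ
candidate 5: (m,n)=(-7,-11) → π∥ = -7-11·β ≈ -24.79837, π⊥ = -7-11·β' ≈ -0.20163 ∈ [-0.8, 0.6) ⇒ IN Λ
candidate 6: (m,n)=(11,19) → π∥ = 11+19·β ≈ 41.74265, π⊥ = 11+19·β' ≈ -0.74265 ∈ [-0.8, 0.6) ⇒ IN Λ
candidate 7: (m,n)=(2,3) → π∥ = 2+3·β ≈ 6.85410, π⊥ = 2+3·β' ≈ 0.14590 ∈ [-0.8, 0.6) ⇒ IN Λ

3, 4, 5, 6, 7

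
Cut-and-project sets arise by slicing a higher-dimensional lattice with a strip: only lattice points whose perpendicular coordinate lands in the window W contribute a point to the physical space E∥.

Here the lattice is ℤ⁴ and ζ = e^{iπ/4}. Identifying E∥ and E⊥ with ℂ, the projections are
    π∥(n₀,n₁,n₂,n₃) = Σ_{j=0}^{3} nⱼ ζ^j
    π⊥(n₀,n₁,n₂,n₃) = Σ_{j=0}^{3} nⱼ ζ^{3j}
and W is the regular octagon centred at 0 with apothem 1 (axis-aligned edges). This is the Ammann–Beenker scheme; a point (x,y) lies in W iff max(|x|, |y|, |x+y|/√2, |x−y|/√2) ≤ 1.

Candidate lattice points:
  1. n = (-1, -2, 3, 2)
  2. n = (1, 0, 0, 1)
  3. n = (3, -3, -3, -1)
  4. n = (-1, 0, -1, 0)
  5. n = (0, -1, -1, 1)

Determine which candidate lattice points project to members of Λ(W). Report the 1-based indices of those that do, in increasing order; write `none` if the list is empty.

With ζ = e^{iπ/4} the internal vectors are ζ^0,ζ^3,ζ^6,ζ^9.
#1 (-1, -2, 3, 2): internal (1.828427, -3.000000); octagon support 3.414214 vs apothem 1 → ∉ W
#2 (1, 0, 0, 1): internal (1.707107, 0.707107); octagon support 1.707107 vs apothem 1 → ∉ W
#3 (3, -3, -3, -1): internal (4.414214, 0.171573); octagon support 4.414214 vs apothem 1 → ∉ W
#4 (-1, 0, -1, 0): internal (-1.000000, 1.000000); octagon support 1.414214 vs apothem 1 → ∉ W
#5 (0, -1, -1, 1): internal (1.414214, 1.000000); octagon support 1.707107 vs apothem 1 → ∉ W

none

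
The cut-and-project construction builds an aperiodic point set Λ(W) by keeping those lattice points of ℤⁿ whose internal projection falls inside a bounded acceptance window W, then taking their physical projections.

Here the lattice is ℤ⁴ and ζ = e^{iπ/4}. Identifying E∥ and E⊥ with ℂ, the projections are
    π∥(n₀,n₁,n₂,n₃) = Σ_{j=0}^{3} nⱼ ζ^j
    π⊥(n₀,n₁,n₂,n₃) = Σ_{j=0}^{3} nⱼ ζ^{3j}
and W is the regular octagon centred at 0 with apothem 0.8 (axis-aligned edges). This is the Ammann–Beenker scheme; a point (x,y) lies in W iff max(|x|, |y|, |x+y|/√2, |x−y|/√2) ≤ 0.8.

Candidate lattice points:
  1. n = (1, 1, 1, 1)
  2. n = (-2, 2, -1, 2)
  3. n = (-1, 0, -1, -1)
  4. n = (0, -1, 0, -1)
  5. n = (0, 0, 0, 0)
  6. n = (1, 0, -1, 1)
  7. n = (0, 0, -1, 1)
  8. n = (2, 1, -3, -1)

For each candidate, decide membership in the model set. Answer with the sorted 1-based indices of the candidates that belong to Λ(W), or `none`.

π⊥(n) = n₀ + n₁ζ³ + n₂ζ⁶ + n₃ζ⁹ where ζ = e^{iπ/4}.
candidate 1: n = (1, 1, 1, 1) → π⊥ ≈ (+1.00000, +0.41421); max(|x|,|y|,|x±y|/√2) = 1.00000 > 0.8 ⇒ ∉ W
candidate 2: n = (-2, 2, -1, 2) → π⊥ ≈ (-2.00000, +3.82843); max(|x|,|y|,|x±y|/√2) = 4.12132 > 0.8 ⇒ ∉ W
candidate 3: n = (-1, 0, -1, -1) → π⊥ ≈ (-1.70711, +0.29289); max(|x|,|y|,|x±y|/√2) = 1.70711 > 0.8 ⇒ ∉ W
candidate 4: n = (0, -1, 0, -1) → π⊥ ≈ (+0.00000, -1.41421); max(|x|,|y|,|x±y|/√2) = 1.41421 > 0.8 ⇒ ∉ W
candidate 5: n = (0, 0, 0, 0) → π⊥ ≈ (+0.00000, +0.00000); max(|x|,|y|,|x±y|/√2) = 0.00000 ≤ 0.8 ⇒ ∈ W
candidate 6: n = (1, 0, -1, 1) → π⊥ ≈ (+1.70711, +1.70711); max(|x|,|y|,|x±y|/√2) = 2.41421 > 0.8 ⇒ ∉ W
candidate 7: n = (0, 0, -1, 1) → π⊥ ≈ (+0.70711, +1.70711); max(|x|,|y|,|x±y|/√2) = 1.70711 > 0.8 ⇒ ∉ W
candidate 8: n = (2, 1, -3, -1) → π⊥ ≈ (+0.58579, +3.00000); max(|x|,|y|,|x±y|/√2) = 3.00000 > 0.8 ⇒ ∉ W

5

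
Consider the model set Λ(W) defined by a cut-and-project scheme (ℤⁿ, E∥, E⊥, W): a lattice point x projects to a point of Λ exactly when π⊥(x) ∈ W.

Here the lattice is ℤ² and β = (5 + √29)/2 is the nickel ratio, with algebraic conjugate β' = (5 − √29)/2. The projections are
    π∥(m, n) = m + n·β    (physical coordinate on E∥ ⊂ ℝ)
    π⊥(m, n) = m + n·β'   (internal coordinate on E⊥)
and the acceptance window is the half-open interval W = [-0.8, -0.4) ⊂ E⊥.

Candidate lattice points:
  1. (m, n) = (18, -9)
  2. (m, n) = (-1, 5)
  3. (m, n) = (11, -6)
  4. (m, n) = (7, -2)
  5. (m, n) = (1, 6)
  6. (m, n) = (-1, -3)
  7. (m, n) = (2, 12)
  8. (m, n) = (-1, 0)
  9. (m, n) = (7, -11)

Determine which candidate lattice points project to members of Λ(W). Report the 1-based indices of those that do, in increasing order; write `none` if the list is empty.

6

β' = (5−√29)/2 ≈ -0.192582.
candidate 1: (m,n)=(18,-9) → π∥ = 18-9·β ≈ -28.733242, π⊥ = 18-9·β' ≈ 19.733242 ∉ [-0.8, -0.4) ⇒ out
candidate 2: (m,n)=(-1,5) → π∥ = -1+5·β ≈ 24.962912, π⊥ = -1+5·β' ≈ -1.962912 ∉ [-0.8, -0.4) ⇒ out
candidate 3: (m,n)=(11,-6) → π∥ = 11-6·β ≈ -20.155494, π⊥ = 11-6·β' ≈ 12.155494 ∉ [-0.8, -0.4) ⇒ out
candidate 4: (m,n)=(7,-2) → π∥ = 7-2·β ≈ -3.385165, π⊥ = 7-2·β' ≈ 7.385165 ∉ [-0.8, -0.4) ⇒ out
candidate 5: (m,n)=(1,6) → π∥ = 1+6·β ≈ 32.155494, π⊥ = 1+6·β' ≈ -0.155494 ∉ [-0.8, -0.4) ⇒ out
candidate 6: (m,n)=(-1,-3) → π∥ = -1-3·β ≈ -16.577747, π⊥ = -1-3·β' ≈ -0.422253 ∈ [-0.8, -0.4) ⇒ IN Λ
candidate 7: (m,n)=(2,12) → π∥ = 2+12·β ≈ 64.310989, π⊥ = 2+12·β' ≈ -0.310989 ∉ [-0.8, -0.4) ⇒ out
candidate 8: (m,n)=(-1,0) → π∥ = -1+0·β ≈ -1.000000, π⊥ = -1+0·β' ≈ -1.000000 ∉ [-0.8, -0.4) ⇒ out
candidate 9: (m,n)=(7,-11) → π∥ = 7-11·β ≈ -50.118406, π⊥ = 7-11·β' ≈ 9.118406 ∉ [-0.8, -0.4) ⇒ out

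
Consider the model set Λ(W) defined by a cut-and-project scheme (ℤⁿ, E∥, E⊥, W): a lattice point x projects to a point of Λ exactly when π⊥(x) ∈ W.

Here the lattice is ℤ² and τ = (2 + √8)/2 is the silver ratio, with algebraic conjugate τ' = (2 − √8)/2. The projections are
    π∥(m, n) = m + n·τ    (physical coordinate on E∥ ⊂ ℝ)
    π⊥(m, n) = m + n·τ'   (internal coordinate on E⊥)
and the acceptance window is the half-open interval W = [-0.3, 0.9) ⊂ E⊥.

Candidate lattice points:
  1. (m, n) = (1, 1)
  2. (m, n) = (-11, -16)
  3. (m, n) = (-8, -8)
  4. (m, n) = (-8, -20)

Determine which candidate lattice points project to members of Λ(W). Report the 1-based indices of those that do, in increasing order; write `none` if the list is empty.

1, 4

Numerically τ ≈ 2.41421 and τ' = −1/τ ≈ -0.41421.
candidate 1: (m,n)=(1,1) → π∥ = 1+1·τ ≈ 3.41421, π⊥ = 1+1·τ' ≈ 0.58579 ∈ [-0.3, 0.9) ⇒ IN Λ
candidate 2: (m,n)=(-11,-16) → π∥ = -11-16·τ ≈ -49.62742, π⊥ = -11-16·τ' ≈ -4.37258 ∉ [-0.3, 0.9) ⇒ out
candidate 3: (m,n)=(-8,-8) → π∥ = -8-8·τ ≈ -27.31371, π⊥ = -8-8·τ' ≈ -4.68629 ∉ [-0.3, 0.9) ⇒ out
candidate 4: (m,n)=(-8,-20) → π∥ = -8-20·τ ≈ -56.28427, π⊥ = -8-20·τ' ≈ 0.28427 ∈ [-0.3, 0.9) ⇒ IN Λ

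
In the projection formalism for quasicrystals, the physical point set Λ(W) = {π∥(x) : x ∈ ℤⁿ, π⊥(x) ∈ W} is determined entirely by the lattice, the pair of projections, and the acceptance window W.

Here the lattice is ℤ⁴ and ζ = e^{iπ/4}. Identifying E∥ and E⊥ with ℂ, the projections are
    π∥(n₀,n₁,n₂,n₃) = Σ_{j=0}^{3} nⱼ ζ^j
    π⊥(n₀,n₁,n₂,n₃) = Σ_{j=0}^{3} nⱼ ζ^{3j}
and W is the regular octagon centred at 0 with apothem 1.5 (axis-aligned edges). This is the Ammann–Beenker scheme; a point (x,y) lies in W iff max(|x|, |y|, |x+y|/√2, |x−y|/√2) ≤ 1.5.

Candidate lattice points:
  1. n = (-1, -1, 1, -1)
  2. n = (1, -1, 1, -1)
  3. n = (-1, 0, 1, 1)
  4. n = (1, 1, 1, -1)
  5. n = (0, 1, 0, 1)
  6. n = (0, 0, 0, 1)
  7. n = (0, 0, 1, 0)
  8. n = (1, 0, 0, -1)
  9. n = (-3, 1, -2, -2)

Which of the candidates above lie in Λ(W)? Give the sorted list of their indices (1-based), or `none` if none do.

Internal map: ζ^{3j} for j=0..3 gives (1,0), (−√2/2,√2/2), (0,−1), (√2/2,√2/2).
#1 (-1, -1, 1, -1): internal (-1.00000, -2.41421); octagon support 2.41421 vs apothem 1.5 → ∉ W
#2 (1, -1, 1, -1): internal (1.00000, -2.41421); octagon support 2.41421 vs apothem 1.5 → ∉ W
#3 (-1, 0, 1, 1): internal (-0.29289, -0.29289); octagon support 0.41421 vs apothem 1.5 → ∈ W
#4 (1, 1, 1, -1): internal (-0.41421, -1.00000); octagon support 1.00000 vs apothem 1.5 → ∈ W
#5 (0, 1, 0, 1): internal (0.00000, 1.41421); octagon support 1.41421 vs apothem 1.5 → ∈ W
#6 (0, 0, 0, 1): internal (0.70711, 0.70711); octagon support 1.00000 vs apothem 1.5 → ∈ W
#7 (0, 0, 1, 0): internal (0.00000, -1.00000); octagon support 1.00000 vs apothem 1.5 → ∈ W
#8 (1, 0, 0, -1): internal (0.29289, -0.70711); octagon support 0.70711 vs apothem 1.5 → ∈ W
#9 (-3, 1, -2, -2): internal (-5.12132, 1.29289); octagon support 5.12132 vs apothem 1.5 → ∉ W

3, 4, 5, 6, 7, 8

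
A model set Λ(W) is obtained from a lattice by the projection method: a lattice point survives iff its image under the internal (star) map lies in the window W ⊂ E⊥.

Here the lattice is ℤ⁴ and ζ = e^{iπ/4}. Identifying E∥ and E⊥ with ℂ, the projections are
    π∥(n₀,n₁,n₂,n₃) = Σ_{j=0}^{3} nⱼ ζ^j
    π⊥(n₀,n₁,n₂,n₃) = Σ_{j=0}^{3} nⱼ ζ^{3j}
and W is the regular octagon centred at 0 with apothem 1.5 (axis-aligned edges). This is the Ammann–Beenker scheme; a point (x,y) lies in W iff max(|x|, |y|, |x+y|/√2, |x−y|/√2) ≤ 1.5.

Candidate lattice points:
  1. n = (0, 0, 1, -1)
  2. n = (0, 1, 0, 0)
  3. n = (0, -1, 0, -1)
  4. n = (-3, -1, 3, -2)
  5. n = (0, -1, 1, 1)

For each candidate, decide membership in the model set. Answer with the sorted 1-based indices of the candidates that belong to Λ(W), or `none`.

With ζ = e^{iπ/4} the internal vectors are ζ^0,ζ^3,ζ^6,ζ^9.
candidate 1: n = (0, 0, 1, -1) → π⊥ ≈ (-0.707107, -1.707107); max(|x|,|y|,|x±y|/√2) = 1.707107 > 1.5 ⇒ ∉ W
candidate 2: n = (0, 1, 0, 0) → π⊥ ≈ (-0.707107, +0.707107); max(|x|,|y|,|x±y|/√2) = 1.000000 ≤ 1.5 ⇒ ∈ W
candidate 3: n = (0, -1, 0, -1) → π⊥ ≈ (+0.000000, -1.414214); max(|x|,|y|,|x±y|/√2) = 1.414214 ≤ 1.5 ⇒ ∈ W
candidate 4: n = (-3, -1, 3, -2) → π⊥ ≈ (-3.707107, -5.121320); max(|x|,|y|,|x±y|/√2) = 6.242641 > 1.5 ⇒ ∉ W
candidate 5: n = (0, -1, 1, 1) → π⊥ ≈ (+1.414214, -1.000000); max(|x|,|y|,|x±y|/√2) = 1.707107 > 1.5 ⇒ ∉ W

2, 3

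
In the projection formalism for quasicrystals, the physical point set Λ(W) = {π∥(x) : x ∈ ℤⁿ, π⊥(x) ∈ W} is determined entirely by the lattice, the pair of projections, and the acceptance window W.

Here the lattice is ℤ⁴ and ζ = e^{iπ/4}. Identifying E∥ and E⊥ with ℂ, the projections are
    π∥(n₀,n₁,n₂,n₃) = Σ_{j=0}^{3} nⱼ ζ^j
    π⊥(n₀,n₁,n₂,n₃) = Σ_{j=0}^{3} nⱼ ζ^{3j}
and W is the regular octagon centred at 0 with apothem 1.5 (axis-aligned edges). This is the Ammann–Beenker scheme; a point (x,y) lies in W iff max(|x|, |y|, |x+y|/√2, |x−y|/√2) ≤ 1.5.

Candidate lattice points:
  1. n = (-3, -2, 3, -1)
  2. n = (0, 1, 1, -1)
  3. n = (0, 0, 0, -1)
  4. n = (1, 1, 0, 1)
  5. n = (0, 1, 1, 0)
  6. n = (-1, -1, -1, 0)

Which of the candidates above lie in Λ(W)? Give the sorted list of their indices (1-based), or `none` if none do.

3, 5, 6

π⊥(n) = n₀ + n₁ζ³ + n₂ζ⁶ + n₃ζ⁹ where ζ = e^{iπ/4}.
candidate 1: n = (-3, -2, 3, -1) → π⊥ ≈ (-2.29289, -5.12132); max(|x|,|y|,|x±y|/√2) = 5.24264 > 1.5 ⇒ ∉ W
candidate 2: n = (0, 1, 1, -1) → π⊥ ≈ (-1.41421, -1.00000); max(|x|,|y|,|x±y|/√2) = 1.70711 > 1.5 ⇒ ∉ W
candidate 3: n = (0, 0, 0, -1) → π⊥ ≈ (-0.70711, -0.70711); max(|x|,|y|,|x±y|/√2) = 1.00000 ≤ 1.5 ⇒ ∈ W
candidate 4: n = (1, 1, 0, 1) → π⊥ ≈ (+1.00000, +1.41421); max(|x|,|y|,|x±y|/√2) = 1.70711 > 1.5 ⇒ ∉ W
candidate 5: n = (0, 1, 1, 0) → π⊥ ≈ (-0.70711, -0.29289); max(|x|,|y|,|x±y|/√2) = 0.70711 ≤ 1.5 ⇒ ∈ W
candidate 6: n = (-1, -1, -1, 0) → π⊥ ≈ (-0.29289, +0.29289); max(|x|,|y|,|x±y|/√2) = 0.41421 ≤ 1.5 ⇒ ∈ W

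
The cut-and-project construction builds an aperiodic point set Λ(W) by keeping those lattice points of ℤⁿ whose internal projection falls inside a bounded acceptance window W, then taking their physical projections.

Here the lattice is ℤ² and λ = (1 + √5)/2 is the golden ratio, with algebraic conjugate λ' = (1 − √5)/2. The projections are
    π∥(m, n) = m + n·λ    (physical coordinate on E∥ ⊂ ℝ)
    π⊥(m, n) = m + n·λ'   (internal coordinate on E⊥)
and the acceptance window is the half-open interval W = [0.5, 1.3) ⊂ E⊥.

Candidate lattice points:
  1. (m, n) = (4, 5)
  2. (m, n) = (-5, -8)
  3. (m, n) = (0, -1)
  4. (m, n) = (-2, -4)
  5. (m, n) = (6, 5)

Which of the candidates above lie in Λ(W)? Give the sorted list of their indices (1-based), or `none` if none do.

λ' = (1−√5)/2 ≈ -0.618034.
candidate 1: (m,n)=(4,5) → π∥ = 4+5·λ ≈ 12.090170, π⊥ = 4+5·λ' ≈ 0.909830 ∈ [0.5, 1.3) ⇒ IN Λ
candidate 2: (m,n)=(-5,-8) → π∥ = -5-8·λ ≈ -17.944272, π⊥ = -5-8·λ' ≈ -0.055728 ∉ [0.5, 1.3) ⇒ out
candidate 3: (m,n)=(0,-1) → π∥ = 0-1·λ ≈ -1.618034, π⊥ = 0-1·λ' ≈ 0.618034 ∈ [0.5, 1.3) ⇒ IN Λ
candidate 4: (m,n)=(-2,-4) → π∥ = -2-4·λ ≈ -8.472136, π⊥ = -2-4·λ' ≈ 0.472136 ∉ [0.5, 1.3) ⇒ out
candidate 5: (m,n)=(6,5) → π∥ = 6+5·λ ≈ 14.090170, π⊥ = 6+5·λ' ≈ 2.909830 ∉ [0.5, 1.3) ⇒ out

1, 3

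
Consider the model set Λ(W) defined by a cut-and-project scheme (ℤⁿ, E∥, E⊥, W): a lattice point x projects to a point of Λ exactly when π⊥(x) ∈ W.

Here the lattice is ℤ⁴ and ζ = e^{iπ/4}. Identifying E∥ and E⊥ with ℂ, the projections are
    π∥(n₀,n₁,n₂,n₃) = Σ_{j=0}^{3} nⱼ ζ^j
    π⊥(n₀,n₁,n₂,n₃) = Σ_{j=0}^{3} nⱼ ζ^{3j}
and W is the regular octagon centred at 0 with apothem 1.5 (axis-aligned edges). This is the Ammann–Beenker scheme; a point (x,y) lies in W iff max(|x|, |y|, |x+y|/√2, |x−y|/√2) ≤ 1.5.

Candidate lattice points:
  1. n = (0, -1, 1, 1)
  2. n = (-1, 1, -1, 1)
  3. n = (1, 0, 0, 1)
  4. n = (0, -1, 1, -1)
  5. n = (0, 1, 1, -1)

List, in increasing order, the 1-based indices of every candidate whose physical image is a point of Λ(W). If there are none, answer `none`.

With ζ = e^{iπ/4} the internal vectors are ζ^0,ζ^3,ζ^6,ζ^9.
candidate 1: n = (0, -1, 1, 1) → π⊥ ≈ (+1.41421, -1.00000); max(|x|,|y|,|x±y|/√2) = 1.70711 > 1.5 ⇒ ∉ W
candidate 2: n = (-1, 1, -1, 1) → π⊥ ≈ (-1.00000, +2.41421); max(|x|,|y|,|x±y|/√2) = 2.41421 > 1.5 ⇒ ∉ W
candidate 3: n = (1, 0, 0, 1) → π⊥ ≈ (+1.70711, +0.70711); max(|x|,|y|,|x±y|/√2) = 1.70711 > 1.5 ⇒ ∉ W
candidate 4: n = (0, -1, 1, -1) → π⊥ ≈ (+0.00000, -2.41421); max(|x|,|y|,|x±y|/√2) = 2.41421 > 1.5 ⇒ ∉ W
candidate 5: n = (0, 1, 1, -1) → π⊥ ≈ (-1.41421, -1.00000); max(|x|,|y|,|x±y|/√2) = 1.70711 > 1.5 ⇒ ∉ W

none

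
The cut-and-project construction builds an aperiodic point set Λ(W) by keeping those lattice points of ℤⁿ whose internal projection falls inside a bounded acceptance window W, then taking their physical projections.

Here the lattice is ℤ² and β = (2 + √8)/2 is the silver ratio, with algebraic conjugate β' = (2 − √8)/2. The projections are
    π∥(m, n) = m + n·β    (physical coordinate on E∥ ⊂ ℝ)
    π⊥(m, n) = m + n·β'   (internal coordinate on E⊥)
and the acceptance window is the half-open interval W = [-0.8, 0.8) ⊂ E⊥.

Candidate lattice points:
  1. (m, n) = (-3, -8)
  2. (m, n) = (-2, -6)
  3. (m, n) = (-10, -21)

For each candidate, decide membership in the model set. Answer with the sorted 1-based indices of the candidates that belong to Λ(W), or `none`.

β' = (2−√8)/2 ≈ -0.414214.
candidate 1: (m,n)=(-3,-8) → π∥ = -3-8·β ≈ -22.313708, π⊥ = -3-8·β' ≈ 0.313708 ∈ [-0.8, 0.8) ⇒ IN Λ
candidate 2: (m,n)=(-2,-6) → π∥ = -2-6·β ≈ -16.485281, π⊥ = -2-6·β' ≈ 0.485281 ∈ [-0.8, 0.8) ⇒ IN Λ
candidate 3: (m,n)=(-10,-21) → π∥ = -10-21·β ≈ -60.698485, π⊥ = -10-21·β' ≈ -1.301515 ∉ [-0.8, 0.8) ⇒ out

1, 2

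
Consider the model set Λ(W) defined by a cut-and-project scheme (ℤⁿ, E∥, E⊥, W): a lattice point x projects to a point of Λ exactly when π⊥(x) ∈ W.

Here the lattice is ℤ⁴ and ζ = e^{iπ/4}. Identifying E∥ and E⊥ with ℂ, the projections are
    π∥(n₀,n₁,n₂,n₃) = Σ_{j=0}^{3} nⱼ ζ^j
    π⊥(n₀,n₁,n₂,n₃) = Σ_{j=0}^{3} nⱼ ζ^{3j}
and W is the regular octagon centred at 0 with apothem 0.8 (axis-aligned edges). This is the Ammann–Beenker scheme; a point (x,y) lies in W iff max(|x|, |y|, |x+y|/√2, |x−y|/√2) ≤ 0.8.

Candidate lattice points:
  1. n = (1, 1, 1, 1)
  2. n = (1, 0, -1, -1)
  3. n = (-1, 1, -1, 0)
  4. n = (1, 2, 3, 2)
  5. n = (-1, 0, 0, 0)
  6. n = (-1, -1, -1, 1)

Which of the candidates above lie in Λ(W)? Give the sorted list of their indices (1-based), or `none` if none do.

2

With ζ = e^{iπ/4} the internal vectors are ζ^0,ζ^3,ζ^6,ζ^9.
candidate 1: n = (1, 1, 1, 1) → π⊥ ≈ (+1.0000, +0.4142); max(|x|,|y|,|x±y|/√2) = 1.0000 > 0.8 ⇒ ∉ W
candidate 2: n = (1, 0, -1, -1) → π⊥ ≈ (+0.2929, +0.2929); max(|x|,|y|,|x±y|/√2) = 0.4142 ≤ 0.8 ⇒ ∈ W
candidate 3: n = (-1, 1, -1, 0) → π⊥ ≈ (-1.7071, +1.7071); max(|x|,|y|,|x±y|/√2) = 2.4142 > 0.8 ⇒ ∉ W
candidate 4: n = (1, 2, 3, 2) → π⊥ ≈ (+1.0000, -0.1716); max(|x|,|y|,|x±y|/√2) = 1.0000 > 0.8 ⇒ ∉ W
candidate 5: n = (-1, 0, 0, 0) → π⊥ ≈ (-1.0000, +0.0000); max(|x|,|y|,|x±y|/√2) = 1.0000 > 0.8 ⇒ ∉ W
candidate 6: n = (-1, -1, -1, 1) → π⊥ ≈ (+0.4142, +1.0000); max(|x|,|y|,|x±y|/√2) = 1.0000 > 0.8 ⇒ ∉ W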